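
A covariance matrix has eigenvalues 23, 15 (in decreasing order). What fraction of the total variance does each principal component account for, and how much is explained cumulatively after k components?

Step 1 — total variance = trace(Sigma) = Σ λ_i = 23 + 15 = 38.

Step 2 — fraction explained by component i = λ_i / Σ λ:
  PC1: 23/38 = 0.6053
  PC2: 15/38 = 0.3947

Step 3 — cumulative fraction after k components = (λ_1 + ... + λ_k) / Σ λ:
  k = 1: 23/38 = 0.6053
  k = 2: (23 + 15)/38 = 38/38 = 1

Summary (fraction, with percent):

explained: PC1 0.6053 (60.53%), PC2 0.3947 (39.47%);  cumulative: 0.6053, 1


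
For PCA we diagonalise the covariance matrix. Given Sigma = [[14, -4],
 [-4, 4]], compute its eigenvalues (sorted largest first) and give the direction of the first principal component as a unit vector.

Step 1 — characteristic polynomial of 2×2 Sigma:
  det(Sigma - λI) = λ² - trace · λ + det = 0.
  trace = 14 + 4 = 18, det = 14·4 - (-4)² = 40.
Step 2 — discriminant:
  Δ = trace² - 4·det = 324 - 160 = 164.
Step 3 — eigenvalues:
  λ = (trace ± √Δ)/2 = (18 ± 12.8062)/2,
  λ_1 = 15.4031,  λ_2 = 2.5969.

Step 4 — unit eigenvector for λ_1: solve (Sigma - λ_1 I)v = 0. First row:
  (14 - 15.4031)·v_x + (-4)·v_y = 0, i.e. (-1.4031)·v_x + (-4)·v_y = 0,
  so v ∝ (b, λ_1 - a) = (-4, 1.4031); multiply by -1 so the first entry is positive: u = (4, -1.4031).
  ||u|| = √((4)² + (-1.4031)²) = √(17.9688) ≈ 4.239,
  v_1 = u/||u|| ≈ (0.9436, -0.331) (||v_1|| = 1).

λ_1 = 15.4031,  λ_2 = 2.5969;  v_1 ≈ (0.9436, -0.331)


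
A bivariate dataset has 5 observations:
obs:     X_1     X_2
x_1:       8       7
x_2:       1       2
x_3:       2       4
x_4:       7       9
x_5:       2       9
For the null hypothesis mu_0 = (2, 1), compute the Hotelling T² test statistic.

Step 1 — sample mean vector:
  mean(X_1) = (8 + 1 + 2 + 7 + 2) / 5 = 20/5 = 4
  mean(X_2) = (7 + 2 + 4 + 9 + 9) / 5 = 31/5 = 6.2
  x̄ = (4, 6.2),  deviation x̄ - mu_0 = (4, 6.2) - (2, 1) = (2, 5.2).

Step 2 — sample covariance matrix, S[i,j] = (1/(n-1)) · Σ_k (x_{k,i} - mean_i) · (x_{k,j} - mean_j), divisor n-1 = 4:
  S[X_1,X_1] = ((4)·(4) + (-3)·(-3) + (-2)·(-2) + (3)·(3) + (-2)·(-2)) / 4 = 42/4 = 10.5
  S[X_1,X_2] = ((4)·(0.8) + (-3)·(-4.2) + (-2)·(-2.2) + (3)·(2.8) + (-2)·(2.8)) / 4 = 23/4 = 5.75
  S[X_2,X_2] = ((0.8)·(0.8) + (-4.2)·(-4.2) + (-2.2)·(-2.2) + (2.8)·(2.8) + (2.8)·(2.8)) / 4 = 38.8/4 = 9.7
  S = [[10.5, 5.75],
 [5.75, 9.7]].

Step 3 — invert S. det(S) = 10.5·9.7 - (5.75)² = 68.7875.
  S^{-1} = (1/det) · [[d, -b], [-b, a]] = [[0.141, -0.0836],
 [-0.0836, 0.1526]].

Step 4 — quadratic form (x̄ - mu_0)^T · S^{-1} · (x̄ - mu_0):
  S^{-1} · (x̄ - mu_0) = (-0.1526, 0.6266),
  (x̄ - mu_0)^T · [...] = (2)·(-0.1526) + (5.2)·(0.6266) = 2.9529.

Step 5 — scale by n: T² = 5 · 2.9529 = 14.7643.

T² ≈ 14.7643


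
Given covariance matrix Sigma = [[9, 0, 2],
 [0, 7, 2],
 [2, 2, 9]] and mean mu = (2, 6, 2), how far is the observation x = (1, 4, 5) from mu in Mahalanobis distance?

Step 1 — centre the observation: (x - mu) = (-1, -2, 3).

Step 2 — invert Sigma (cofactor / det for 3×3, or solve directly):
  Sigma^{-1} = [[0.1173, 0.008, -0.0278],
 [0.008, 0.1531, -0.0358],
 [-0.0278, -0.0358, 0.1252]].

Step 3 — form the quadratic (x - mu)^T · Sigma^{-1} · (x - mu):
  Sigma^{-1} · (x - mu) = (-0.2167, -0.4215, 0.4751).
  (x - mu)^T · [Sigma^{-1} · (x - mu)] = (-1)·(-0.2167) + (-2)·(-0.4215) + (3)·(0.4751) = 2.4851.

Step 4 — take square root: d = √(2.4851) ≈ 1.5764.

d(x, mu) = √(2.4851) ≈ 1.5764


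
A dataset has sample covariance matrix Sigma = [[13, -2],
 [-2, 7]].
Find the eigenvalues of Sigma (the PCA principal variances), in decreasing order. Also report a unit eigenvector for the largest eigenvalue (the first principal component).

Step 1 — characteristic polynomial of 2×2 Sigma:
  det(Sigma - λI) = λ² - trace · λ + det = 0.
  trace = 13 + 7 = 20, det = 13·7 - (-2)² = 87.
Step 2 — discriminant:
  Δ = trace² - 4·det = 400 - 348 = 52.
Step 3 — eigenvalues:
  λ = (trace ± √Δ)/2 = (20 ± 7.2111)/2,
  λ_1 = 13.6056,  λ_2 = 6.3944.

Step 4 — unit eigenvector for λ_1: solve (Sigma - λ_1 I)v = 0. First row:
  (13 - 13.6056)·v_x + (-2)·v_y = 0, i.e. (-0.6056)·v_x + (-2)·v_y = 0,
  so v ∝ (b, λ_1 - a) = (-2, 0.6056); multiply by -1 so the first entry is positive: u = (2, -0.6056).
  ||u|| = √((2)² + (-0.6056)²) = √(4.3667) ≈ 2.0897,
  v_1 = u/||u|| ≈ (0.9571, -0.2898) (||v_1|| = 1).

λ_1 = 13.6056,  λ_2 = 6.3944;  v_1 ≈ (0.9571, -0.2898)


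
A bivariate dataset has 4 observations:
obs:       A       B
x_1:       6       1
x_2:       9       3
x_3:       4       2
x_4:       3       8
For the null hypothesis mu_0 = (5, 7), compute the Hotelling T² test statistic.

Step 1 — sample mean vector:
  mean(A) = (6 + 9 + 4 + 3) / 4 = 22/4 = 5.5
  mean(B) = (1 + 3 + 2 + 8) / 4 = 14/4 = 3.5
  x̄ = (5.5, 3.5),  deviation x̄ - mu_0 = (5.5, 3.5) - (5, 7) = (0.5, -3.5).

Step 2 — sample covariance matrix, S[i,j] = (1/(n-1)) · Σ_k (x_{k,i} - mean_i) · (x_{k,j} - mean_j), divisor n-1 = 3:
  S[A,A] = ((0.5)·(0.5) + (3.5)·(3.5) + (-1.5)·(-1.5) + (-2.5)·(-2.5)) / 3 = 21/3 = 7
  S[A,B] = ((0.5)·(-2.5) + (3.5)·(-0.5) + (-1.5)·(-1.5) + (-2.5)·(4.5)) / 3 = -12/3 = -4
  S[B,B] = ((-2.5)·(-2.5) + (-0.5)·(-0.5) + (-1.5)·(-1.5) + (4.5)·(4.5)) / 3 = 29/3 = 9.6667
  S = [[7, -4],
 [-4, 9.6667]].

Step 3 — invert S. det(S) = 7·9.6667 - (-4)² = 51.6667.
  S^{-1} = (1/det) · [[d, -b], [-b, a]] = [[0.1871, 0.0774],
 [0.0774, 0.1355]].

Step 4 — quadratic form (x̄ - mu_0)^T · S^{-1} · (x̄ - mu_0):
  S^{-1} · (x̄ - mu_0) = (-0.1774, -0.4355),
  (x̄ - mu_0)^T · [...] = (0.5)·(-0.1774) + (-3.5)·(-0.4355) = 1.4355.

Step 5 — scale by n: T² = 4 · 1.4355 = 5.7419.

T² ≈ 5.7419


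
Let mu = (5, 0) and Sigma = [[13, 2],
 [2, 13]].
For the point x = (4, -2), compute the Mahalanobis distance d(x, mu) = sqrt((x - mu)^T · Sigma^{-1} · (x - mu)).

Step 1 — centre the observation: (x - mu) = (-1, -2).

Step 2 — invert Sigma. det(Sigma) = 13·13 - (2)² = 165.
  Sigma^{-1} = (1/det) · [[d, -b], [-b, a]] = [[0.0788, -0.0121],
 [-0.0121, 0.0788]].

Step 3 — form the quadratic (x - mu)^T · Sigma^{-1} · (x - mu):
  Sigma^{-1} · (x - mu) = (-0.0545, -0.1455).
  (x - mu)^T · [Sigma^{-1} · (x - mu)] = (-1)·(-0.0545) + (-2)·(-0.1455) = 0.3455.

Step 4 — take square root: d = √(0.3455) ≈ 0.5878.

d(x, mu) = √(0.3455) ≈ 0.5878


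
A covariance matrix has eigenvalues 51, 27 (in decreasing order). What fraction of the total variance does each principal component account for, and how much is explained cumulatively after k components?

Step 1 — total variance = trace(Sigma) = Σ λ_i = 51 + 27 = 78.

Step 2 — fraction explained by component i = λ_i / Σ λ:
  PC1: 51/78 = 0.6538
  PC2: 27/78 = 0.3462

Step 3 — cumulative fraction after k components = (λ_1 + ... + λ_k) / Σ λ:
  k = 1: 51/78 = 0.6538
  k = 2: (51 + 27)/78 = 78/78 = 1

Summary (fraction, with percent):

explained: PC1 0.6538 (65.38%), PC2 0.3462 (34.62%);  cumulative: 0.6538, 1


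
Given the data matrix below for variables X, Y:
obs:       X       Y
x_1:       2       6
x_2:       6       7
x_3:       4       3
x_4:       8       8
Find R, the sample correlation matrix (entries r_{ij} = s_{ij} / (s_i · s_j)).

Step 1 — column means:
  mean(X) = (2 + 6 + 4 + 8) / 4 = 20/4 = 5
  mean(Y) = (6 + 7 + 3 + 8) / 4 = 24/4 = 6

Step 2 — sample variances and covariances s[i,j] = (1/(n-1)) · Σ_k (x_{k,i} - mean_i) · (x_{k,j} - mean_j), with n-1 = 3:
  s[X,X] = ((-3)·(-3) + (1)·(1) + (-1)·(-1) + (3)·(3)) / 3 = 20/3 = 6.6667
  s[X,Y] = ((-3)·(0) + (1)·(1) + (-1)·(-3) + (3)·(2)) / 3 = 10/3 = 3.3333
  s[Y,Y] = ((0)·(0) + (1)·(1) + (-3)·(-3) + (2)·(2)) / 3 = 14/3 = 4.6667
  Sample standard deviations s_i = √(s[i,i]):
  s(X) = √(6.6667) = 2.582
  s(Y) = √(4.6667) = 2.1602

Step 3 — r_{ij} = s_{ij} / (s_i · s_j):
  r[X,X] = 1 (diagonal).
  r[X,Y] = 3.3333 / (2.582 · 2.1602) = 3.3333 / 5.5777 = 0.5976
  r[Y,Y] = 1 (diagonal).

R is symmetric with unit diagonal. Assembling:

R = [[1, 0.5976],
 [0.5976, 1]]


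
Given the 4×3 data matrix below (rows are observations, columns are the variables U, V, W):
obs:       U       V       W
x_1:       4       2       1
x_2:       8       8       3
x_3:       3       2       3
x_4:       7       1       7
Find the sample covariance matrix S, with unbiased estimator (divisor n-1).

Step 1 — column means:
  mean(U) = (4 + 8 + 3 + 7) / 4 = 22/4 = 5.5
  mean(V) = (2 + 8 + 2 + 1) / 4 = 13/4 = 3.25
  mean(W) = (1 + 3 + 3 + 7) / 4 = 14/4 = 3.5

Step 2 — sample covariance S[i,j] = (1/(n-1)) · Σ_k (x_{k,i} - mean_i) · (x_{k,j} - mean_j), with n-1 = 3.
  S[U,U] = ((-1.5)·(-1.5) + (2.5)·(2.5) + (-2.5)·(-2.5) + (1.5)·(1.5)) / 3 = 17/3 = 5.6667
  S[U,V] = ((-1.5)·(-1.25) + (2.5)·(4.75) + (-2.5)·(-1.25) + (1.5)·(-2.25)) / 3 = 13.5/3 = 4.5
  S[U,W] = ((-1.5)·(-2.5) + (2.5)·(-0.5) + (-2.5)·(-0.5) + (1.5)·(3.5)) / 3 = 9/3 = 3
  S[V,V] = ((-1.25)·(-1.25) + (4.75)·(4.75) + (-1.25)·(-1.25) + (-2.25)·(-2.25)) / 3 = 30.75/3 = 10.25
  S[V,W] = ((-1.25)·(-2.5) + (4.75)·(-0.5) + (-1.25)·(-0.5) + (-2.25)·(3.5)) / 3 = -6.5/3 = -2.1667
  S[W,W] = ((-2.5)·(-2.5) + (-0.5)·(-0.5) + (-0.5)·(-0.5) + (3.5)·(3.5)) / 3 = 19/3 = 6.3333

S is symmetric (S[j,i] = S[i,j]). Assembling:

S = [[5.6667, 4.5, 3],
 [4.5, 10.25, -2.1667],
 [3, -2.1667, 6.3333]]


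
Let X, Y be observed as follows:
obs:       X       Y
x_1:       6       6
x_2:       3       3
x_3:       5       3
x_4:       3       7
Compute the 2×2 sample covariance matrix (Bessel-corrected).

Step 1 — column means:
  mean(X) = (6 + 3 + 5 + 3) / 4 = 17/4 = 4.25
  mean(Y) = (6 + 3 + 3 + 7) / 4 = 19/4 = 4.75

Step 2 — sample covariance S[i,j] = (1/(n-1)) · Σ_k (x_{k,i} - mean_i) · (x_{k,j} - mean_j), with n-1 = 3.
  S[X,X] = ((1.75)·(1.75) + (-1.25)·(-1.25) + (0.75)·(0.75) + (-1.25)·(-1.25)) / 3 = 6.75/3 = 2.25
  S[X,Y] = ((1.75)·(1.25) + (-1.25)·(-1.75) + (0.75)·(-1.75) + (-1.25)·(2.25)) / 3 = 0.25/3 = 0.0833
  S[Y,Y] = ((1.25)·(1.25) + (-1.75)·(-1.75) + (-1.75)·(-1.75) + (2.25)·(2.25)) / 3 = 12.75/3 = 4.25

S is symmetric (S[j,i] = S[i,j]). Assembling:

S = [[2.25, 0.0833],
 [0.0833, 4.25]]


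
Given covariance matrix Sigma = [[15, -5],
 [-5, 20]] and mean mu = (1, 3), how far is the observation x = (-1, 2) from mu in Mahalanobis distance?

Step 1 — centre the observation: (x - mu) = (-2, -1).

Step 2 — invert Sigma. det(Sigma) = 15·20 - (-5)² = 275.
  Sigma^{-1} = (1/det) · [[d, -b], [-b, a]] = [[0.0727, 0.0182],
 [0.0182, 0.0545]].

Step 3 — form the quadratic (x - mu)^T · Sigma^{-1} · (x - mu):
  Sigma^{-1} · (x - mu) = (-0.1636, -0.0909).
  (x - mu)^T · [Sigma^{-1} · (x - mu)] = (-2)·(-0.1636) + (-1)·(-0.0909) = 0.4182.

Step 4 — take square root: d = √(0.4182) ≈ 0.6467.

d(x, mu) = √(0.4182) ≈ 0.6467


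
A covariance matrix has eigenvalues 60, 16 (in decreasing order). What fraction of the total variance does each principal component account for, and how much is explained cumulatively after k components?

Step 1 — total variance = trace(Sigma) = Σ λ_i = 60 + 16 = 76.

Step 2 — fraction explained by component i = λ_i / Σ λ:
  PC1: 60/76 = 0.7895
  PC2: 16/76 = 0.2105

Step 3 — cumulative fraction after k components = (λ_1 + ... + λ_k) / Σ λ:
  k = 1: 60/76 = 0.7895
  k = 2: (60 + 16)/76 = 76/76 = 1

Summary (fraction, with percent):

explained: PC1 0.7895 (78.95%), PC2 0.2105 (21.05%);  cumulative: 0.7895, 1


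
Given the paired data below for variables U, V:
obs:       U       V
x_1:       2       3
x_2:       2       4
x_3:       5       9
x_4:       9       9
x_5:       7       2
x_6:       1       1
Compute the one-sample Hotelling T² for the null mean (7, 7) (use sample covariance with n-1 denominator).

Step 1 — sample mean vector:
  mean(U) = (2 + 2 + 5 + 9 + 7 + 1) / 6 = 26/6 = 4.3333
  mean(V) = (3 + 4 + 9 + 9 + 2 + 1) / 6 = 28/6 = 4.6667
  x̄ = (4.3333, 4.6667),  deviation x̄ - mu_0 = (4.3333, 4.6667) - (7, 7) = (-2.6667, -2.3333).

Step 2 — sample covariance matrix, S[i,j] = (1/(n-1)) · Σ_k (x_{k,i} - mean_i) · (x_{k,j} - mean_j), divisor n-1 = 5:
  S[U,U] = ((-2.3333)·(-2.3333) + (-2.3333)·(-2.3333) + (0.6667)·(0.6667) + (4.6667)·(4.6667) + (2.6667)·(2.6667) + (-3.3333)·(-3.3333)) / 5 = 51.3333/5 = 10.2667
  S[U,V] = ((-2.3333)·(-1.6667) + (-2.3333)·(-0.6667) + (0.6667)·(4.3333) + (4.6667)·(4.3333) + (2.6667)·(-2.6667) + (-3.3333)·(-3.6667)) / 5 = 33.6667/5 = 6.7333
  S[V,V] = ((-1.6667)·(-1.6667) + (-0.6667)·(-0.6667) + (4.3333)·(4.3333) + (4.3333)·(4.3333) + (-2.6667)·(-2.6667) + (-3.6667)·(-3.6667)) / 5 = 61.3333/5 = 12.2667
  S = [[10.2667, 6.7333],
 [6.7333, 12.2667]].

Step 3 — invert S. det(S) = 10.2667·12.2667 - (6.7333)² = 80.6.
  S^{-1} = (1/det) · [[d, -b], [-b, a]] = [[0.1522, -0.0835],
 [-0.0835, 0.1274]].

Step 4 — quadratic form (x̄ - mu_0)^T · S^{-1} · (x̄ - mu_0):
  S^{-1} · (x̄ - mu_0) = (-0.2109, -0.0744),
  (x̄ - mu_0)^T · [...] = (-2.6667)·(-0.2109) + (-2.3333)·(-0.0744) = 0.7361.

Step 5 — scale by n: T² = 6 · 0.7361 = 4.4169.

T² ≈ 4.4169


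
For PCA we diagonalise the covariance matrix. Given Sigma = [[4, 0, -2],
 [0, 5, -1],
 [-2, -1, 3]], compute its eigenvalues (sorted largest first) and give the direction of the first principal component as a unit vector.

Step 1 — characteristic polynomial p(λ) = det(λI - Sigma) = λ³ - tr·λ² + c_1·λ - det, where tr = trace, c_1 = sum of the principal 2×2 minors, det = det(Sigma):
  tr = 4 + 5 + 3 = 12,
  c_1 = (4·5 - (0)²) + (4·3 - (-2)²) + (5·3 - (-1)²) = 20 + 8 + 14 = 42,
  det = 4·(5·3 - (-1)²) - (0)·((0)·3 - (-1)·(-2)) + (-2)·((0)·(-1) - 5·(-2)) = 4·(14) - (0)·(-2) + (-2)·(10) = 36.
  So p(λ) = λ³ - 12λ² + 42λ - 36.
Step 2 — look for an integer root (rational root theorem: any rational root is an integer divisor of 36). Testing λ = 6:
  p(6) = 216 - 432 + 252 - 36 = 0  ✓
  Dividing out (λ - 6): p(λ) = (λ - 6)(λ² - 6λ + 6).
Step 3 — remaining eigenvalues from the quadratic λ² - 6λ + 6 = 0:
  Δ = 6² - 4·6 = 36 - 24 = 12,  λ = (6 ± √12)/2 = (6 ± 3.4641)/2 ≈ 4.7321 or 1.2679.
  Sorted: λ_1 = 6,  λ_2 = 4.7321,  λ_3 = 1.2679  (check: sum = 12 = tr ✓).

Step 4 — unit eigenvector for λ_1 = 6: v spans the null space of (Sigma - λ_1 I), whose rows are
  r_1 = (-2, 0, -2),  r_2 = (0, -1, -1),  r_3 = (-2, -1, -3).
  v is orthogonal to every row, so take v ∝ r_1 × r_2 = ((0)·(-1) - (-2)·(-1), (-2)·(0) - (-2)·(-1), (-2)·(-1) - (0)·(0)) = (-2, -2, 2).
  Rescale (divide by 2; multiply by -1 so the first nonzero entry is positive): u = (1, 1, -1).
  ||u|| = √((1)² + (1)² + (-1)²) = √(3) ≈ 1.7321,  v_1 = u/||u|| ≈ (0.5774, 0.5774, -0.5774) (||v_1|| = 1).

λ_1 = 6,  λ_2 = 4.7321,  λ_3 = 1.2679;  v_1 ≈ (0.5774, 0.5774, -0.5774)


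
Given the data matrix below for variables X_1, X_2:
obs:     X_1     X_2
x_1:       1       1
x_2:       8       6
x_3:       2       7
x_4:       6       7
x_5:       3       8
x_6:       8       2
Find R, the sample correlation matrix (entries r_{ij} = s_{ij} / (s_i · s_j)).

Step 1 — column means:
  mean(X_1) = (1 + 8 + 2 + 6 + 3 + 8) / 6 = 28/6 = 4.6667
  mean(X_2) = (1 + 6 + 7 + 7 + 8 + 2) / 6 = 31/6 = 5.1667

Step 2 — sample variances and covariances s[i,j] = (1/(n-1)) · Σ_k (x_{k,i} - mean_i) · (x_{k,j} - mean_j), with n-1 = 5:
  s[X_1,X_1] = ((-3.6667)·(-3.6667) + (3.3333)·(3.3333) + (-2.6667)·(-2.6667) + (1.3333)·(1.3333) + (-1.6667)·(-1.6667) + (3.3333)·(3.3333)) / 5 = 47.3333/5 = 9.4667
  s[X_1,X_2] = ((-3.6667)·(-4.1667) + (3.3333)·(0.8333) + (-2.6667)·(1.8333) + (1.3333)·(1.8333) + (-1.6667)·(2.8333) + (3.3333)·(-3.1667)) / 5 = 0.3333/5 = 0.0667
  s[X_2,X_2] = ((-4.1667)·(-4.1667) + (0.8333)·(0.8333) + (1.8333)·(1.8333) + (1.8333)·(1.8333) + (2.8333)·(2.8333) + (-3.1667)·(-3.1667)) / 5 = 42.8333/5 = 8.5667
  Sample standard deviations s_i = √(s[i,i]):
  s(X_1) = √(9.4667) = 3.0768
  s(X_2) = √(8.5667) = 2.9269

Step 3 — r_{ij} = s_{ij} / (s_i · s_j):
  r[X_1,X_1] = 1 (diagonal).
  r[X_1,X_2] = 0.0667 / (3.0768 · 2.9269) = 0.0667 / 9.0054 = 0.0074
  r[X_2,X_2] = 1 (diagonal).

R is symmetric with unit diagonal. Assembling:

R = [[1, 0.0074],
 [0.0074, 1]]


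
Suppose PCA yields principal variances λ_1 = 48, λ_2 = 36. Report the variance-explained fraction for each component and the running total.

Step 1 — total variance = trace(Sigma) = Σ λ_i = 48 + 36 = 84.

Step 2 — fraction explained by component i = λ_i / Σ λ:
  PC1: 48/84 = 0.5714
  PC2: 36/84 = 0.4286

Step 3 — cumulative fraction after k components = (λ_1 + ... + λ_k) / Σ λ:
  k = 1: 48/84 = 0.5714
  k = 2: (48 + 36)/84 = 84/84 = 1

Summary (fraction, with percent):

explained: PC1 0.5714 (57.14%), PC2 0.4286 (42.86%);  cumulative: 0.5714, 1


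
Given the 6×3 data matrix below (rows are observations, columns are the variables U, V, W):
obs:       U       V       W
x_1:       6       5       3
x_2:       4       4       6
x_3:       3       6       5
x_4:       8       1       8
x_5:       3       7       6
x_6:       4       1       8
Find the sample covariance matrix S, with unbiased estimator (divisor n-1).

Step 1 — column means:
  mean(U) = (6 + 4 + 3 + 8 + 3 + 4) / 6 = 28/6 = 4.6667
  mean(V) = (5 + 4 + 6 + 1 + 7 + 1) / 6 = 24/6 = 4
  mean(W) = (3 + 6 + 5 + 8 + 6 + 8) / 6 = 36/6 = 6

Step 2 — sample covariance S[i,j] = (1/(n-1)) · Σ_k (x_{k,i} - mean_i) · (x_{k,j} - mean_j), with n-1 = 5.
  S[U,U] = ((1.3333)·(1.3333) + (-0.6667)·(-0.6667) + (-1.6667)·(-1.6667) + (3.3333)·(3.3333) + (-1.6667)·(-1.6667) + (-0.6667)·(-0.6667)) / 5 = 19.3333/5 = 3.8667
  S[U,V] = ((1.3333)·(1) + (-0.6667)·(0) + (-1.6667)·(2) + (3.3333)·(-3) + (-1.6667)·(3) + (-0.6667)·(-3)) / 5 = -15/5 = -3
  S[U,W] = ((1.3333)·(-3) + (-0.6667)·(0) + (-1.6667)·(-1) + (3.3333)·(2) + (-1.6667)·(0) + (-0.6667)·(2)) / 5 = 3/5 = 0.6
  S[V,V] = ((1)·(1) + (0)·(0) + (2)·(2) + (-3)·(-3) + (3)·(3) + (-3)·(-3)) / 5 = 32/5 = 6.4
  S[V,W] = ((1)·(-3) + (0)·(0) + (2)·(-1) + (-3)·(2) + (3)·(0) + (-3)·(2)) / 5 = -17/5 = -3.4
  S[W,W] = ((-3)·(-3) + (0)·(0) + (-1)·(-1) + (2)·(2) + (0)·(0) + (2)·(2)) / 5 = 18/5 = 3.6

S is symmetric (S[j,i] = S[i,j]). Assembling:

S = [[3.8667, -3, 0.6],
 [-3, 6.4, -3.4],
 [0.6, -3.4, 3.6]]


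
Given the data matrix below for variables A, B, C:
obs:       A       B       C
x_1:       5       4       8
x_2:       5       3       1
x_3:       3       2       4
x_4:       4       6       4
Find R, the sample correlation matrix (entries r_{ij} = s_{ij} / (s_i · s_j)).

Step 1 — column means:
  mean(A) = (5 + 5 + 3 + 4) / 4 = 17/4 = 4.25
  mean(B) = (4 + 3 + 2 + 6) / 4 = 15/4 = 3.75
  mean(C) = (8 + 1 + 4 + 4) / 4 = 17/4 = 4.25

Step 2 — sample variances and covariances s[i,j] = (1/(n-1)) · Σ_k (x_{k,i} - mean_i) · (x_{k,j} - mean_j), with n-1 = 3:
  s[A,A] = ((0.75)·(0.75) + (0.75)·(0.75) + (-1.25)·(-1.25) + (-0.25)·(-0.25)) / 3 = 2.75/3 = 0.9167
  s[A,B] = ((0.75)·(0.25) + (0.75)·(-0.75) + (-1.25)·(-1.75) + (-0.25)·(2.25)) / 3 = 1.25/3 = 0.4167
  s[A,C] = ((0.75)·(3.75) + (0.75)·(-3.25) + (-1.25)·(-0.25) + (-0.25)·(-0.25)) / 3 = 0.75/3 = 0.25
  s[B,B] = ((0.25)·(0.25) + (-0.75)·(-0.75) + (-1.75)·(-1.75) + (2.25)·(2.25)) / 3 = 8.75/3 = 2.9167
  s[B,C] = ((0.25)·(3.75) + (-0.75)·(-3.25) + (-1.75)·(-0.25) + (2.25)·(-0.25)) / 3 = 3.25/3 = 1.0833
  s[C,C] = ((3.75)·(3.75) + (-3.25)·(-3.25) + (-0.25)·(-0.25) + (-0.25)·(-0.25)) / 3 = 24.75/3 = 8.25
  Sample standard deviations s_i = √(s[i,i]):
  s(A) = √(0.9167) = 0.9574
  s(B) = √(2.9167) = 1.7078
  s(C) = √(8.25) = 2.8723

Step 3 — r_{ij} = s_{ij} / (s_i · s_j):
  r[A,A] = 1 (diagonal).
  r[A,B] = 0.4167 / (0.9574 · 1.7078) = 0.4167 / 1.6351 = 0.2548
  r[A,C] = 0.25 / (0.9574 · 2.8723) = 0.25 / 2.75 = 0.0909
  r[B,B] = 1 (diagonal).
  r[B,C] = 1.0833 / (1.7078 · 2.8723) = 1.0833 / 4.9054 = 0.2208
  r[C,C] = 1 (diagonal).

R is symmetric with unit diagonal. Assembling:

R = [[1, 0.2548, 0.0909],
 [0.2548, 1, 0.2208],
 [0.0909, 0.2208, 1]]


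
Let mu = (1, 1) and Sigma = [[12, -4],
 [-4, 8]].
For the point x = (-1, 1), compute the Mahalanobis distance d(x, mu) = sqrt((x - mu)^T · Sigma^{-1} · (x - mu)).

Step 1 — centre the observation: (x - mu) = (-2, 0).

Step 2 — invert Sigma. det(Sigma) = 12·8 - (-4)² = 80.
  Sigma^{-1} = (1/det) · [[d, -b], [-b, a]] = [[0.1, 0.05],
 [0.05, 0.15]].

Step 3 — form the quadratic (x - mu)^T · Sigma^{-1} · (x - mu):
  Sigma^{-1} · (x - mu) = (-0.2, -0.1).
  (x - mu)^T · [Sigma^{-1} · (x - mu)] = (-2)·(-0.2) + (0)·(-0.1) = 0.4.

Step 4 — take square root: d = √(0.4) ≈ 0.6325.

d(x, mu) = √(0.4) ≈ 0.6325


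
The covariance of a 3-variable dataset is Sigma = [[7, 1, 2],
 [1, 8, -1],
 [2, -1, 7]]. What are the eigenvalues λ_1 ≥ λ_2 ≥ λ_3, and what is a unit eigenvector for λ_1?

Step 1 — characteristic polynomial p(λ) = det(λI - Sigma) = λ³ - tr·λ² + c_1·λ - det, where tr = trace, c_1 = sum of the principal 2×2 minors, det = det(Sigma):
  tr = 7 + 8 + 7 = 22,
  c_1 = (7·8 - (1)²) + (7·7 - (2)²) + (8·7 - (-1)²) = 55 + 45 + 55 = 155,
  det = 7·(8·7 - (-1)²) - (1)·((1)·7 - (-1)·(2)) + (2)·((1)·(-1) - 8·(2)) = 7·(55) - (1)·(9) + (2)·(-17) = 342.
  So p(λ) = λ³ - 22λ² + 155λ - 342.
Step 2 — look for an integer root (rational root theorem: any rational root is an integer divisor of 342). Testing λ = 9:
  p(9) = 729 - 1782 + 1395 - 342 = 0  ✓
  Dividing out (λ - 9): p(λ) = (λ - 9)(λ² - 13λ + 38).
Step 3 — remaining eigenvalues from the quadratic λ² - 13λ + 38 = 0:
  Δ = 13² - 4·38 = 169 - 152 = 17,  λ = (13 ± √17)/2 = (13 ± 4.1231)/2 ≈ 8.5616 or 4.4384.
  Sorted: λ_1 = 9,  λ_2 = 8.5616,  λ_3 = 4.4384  (check: sum = 22 = tr ✓).

Step 4 — unit eigenvector for λ_1 = 9: v spans the null space of (Sigma - λ_1 I), whose rows are
  r_1 = (-2, 1, 2),  r_2 = (1, -1, -1),  r_3 = (2, -1, -2).
  v is orthogonal to every row, so take v ∝ r_1 × r_2 = ((1)·(-1) - (2)·(-1), (2)·(1) - (-2)·(-1), (-2)·(-1) - (1)·(1)) = (1, 0, 1).
  Let u = (1, 0, 1).
  ||u|| = √((1)² + (0)² + (1)²) = √(2) ≈ 1.4142,  v_1 = u/||u|| ≈ (0.7071, 0, 0.7071) (||v_1|| = 1).

λ_1 = 9,  λ_2 = 8.5616,  λ_3 = 4.4384;  v_1 ≈ (0.7071, 0, 0.7071)


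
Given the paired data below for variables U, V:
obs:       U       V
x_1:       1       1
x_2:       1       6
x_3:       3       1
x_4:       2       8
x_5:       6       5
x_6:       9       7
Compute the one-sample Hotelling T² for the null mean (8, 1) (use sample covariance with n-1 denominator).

Step 1 — sample mean vector:
  mean(U) = (1 + 1 + 3 + 2 + 6 + 9) / 6 = 22/6 = 3.6667
  mean(V) = (1 + 6 + 1 + 8 + 5 + 7) / 6 = 28/6 = 4.6667
  x̄ = (3.6667, 4.6667),  deviation x̄ - mu_0 = (3.6667, 4.6667) - (8, 1) = (-4.3333, 3.6667).

Step 2 — sample covariance matrix, S[i,j] = (1/(n-1)) · Σ_k (x_{k,i} - mean_i) · (x_{k,j} - mean_j), divisor n-1 = 5:
  S[U,U] = ((-2.6667)·(-2.6667) + (-2.6667)·(-2.6667) + (-0.6667)·(-0.6667) + (-1.6667)·(-1.6667) + (2.3333)·(2.3333) + (5.3333)·(5.3333)) / 5 = 51.3333/5 = 10.2667
  S[U,V] = ((-2.6667)·(-3.6667) + (-2.6667)·(1.3333) + (-0.6667)·(-3.6667) + (-1.6667)·(3.3333) + (2.3333)·(0.3333) + (5.3333)·(2.3333)) / 5 = 16.3333/5 = 3.2667
  S[V,V] = ((-3.6667)·(-3.6667) + (1.3333)·(1.3333) + (-3.6667)·(-3.6667) + (3.3333)·(3.3333) + (0.3333)·(0.3333) + (2.3333)·(2.3333)) / 5 = 45.3333/5 = 9.0667
  S = [[10.2667, 3.2667],
 [3.2667, 9.0667]].

Step 3 — invert S. det(S) = 10.2667·9.0667 - (3.2667)² = 82.4133.
  S^{-1} = (1/det) · [[d, -b], [-b, a]] = [[0.11, -0.0396],
 [-0.0396, 0.1246]].

Step 4 — quadratic form (x̄ - mu_0)^T · S^{-1} · (x̄ - mu_0):
  S^{-1} · (x̄ - mu_0) = (-0.6221, 0.6285),
  (x̄ - mu_0)^T · [...] = (-4.3333)·(-0.6221) + (3.6667)·(0.6285) = 5.0003.

Step 5 — scale by n: T² = 6 · 5.0003 = 30.0016.

T² ≈ 30.0016


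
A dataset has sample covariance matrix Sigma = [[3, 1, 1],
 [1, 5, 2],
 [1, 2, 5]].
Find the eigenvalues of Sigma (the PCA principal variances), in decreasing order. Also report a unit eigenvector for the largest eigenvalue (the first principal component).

Step 1 — characteristic polynomial p(λ) = det(λI - Sigma) = λ³ - tr·λ² + c_1·λ - det, where tr = trace, c_1 = sum of the principal 2×2 minors, det = det(Sigma):
  tr = 3 + 5 + 5 = 13,
  c_1 = (3·5 - (1)²) + (3·5 - (1)²) + (5·5 - (2)²) = 14 + 14 + 21 = 49,
  det = 3·(5·5 - (2)²) - (1)·((1)·5 - (2)·(1)) + (1)·((1)·(2) - 5·(1)) = 3·(21) - (1)·(3) + (1)·(-3) = 57.
  So p(λ) = λ³ - 13λ² + 49λ - 57.
Step 2 — look for an integer root (rational root theorem: any rational root is an integer divisor of 57). Testing λ = 3:
  p(3) = 27 - 117 + 147 - 57 = 0  ✓
  Dividing out (λ - 3): p(λ) = (λ - 3)(λ² - 10λ + 19).
Step 3 — remaining eigenvalues from the quadratic λ² - 10λ + 19 = 0:
  Δ = 10² - 4·19 = 100 - 76 = 24,  λ = (10 ± √24)/2 = (10 ± 4.899)/2 ≈ 7.4495 or 2.5505.
  Sorted: λ_1 = 7.4495,  λ_2 = 3,  λ_3 = 2.5505  (check: sum = 13 = tr ✓).

Step 4 — unit eigenvector for λ_1 ≈ 7.4495: v spans the null space of (Sigma - λ_1 I), whose rows are
  r_1 = (-4.4495, 1, 1),  r_2 = (1, -2.4495, 2),  r_3 = (1, 2, -2.4495).
  v is orthogonal to every row, so take v ∝ r_1 × r_2 = ((1)·(2) - (1)·(-2.4495), (1)·(1) - (-4.4495)·(2), (-4.4495)·(-2.4495) - (1)·(1)) ≈ (4.4495, 9.899, 9.899).
  Let u = (4.4495, 9.899, 9.899).
  ||u|| = √((4.4495)² + (9.899)² + (9.899)²) = √(215.7775) ≈ 14.6894,  v_1 = u/||u|| ≈ (0.3029, 0.6739, 0.6739) (||v_1|| = 1).

λ_1 = 7.4495,  λ_2 = 3,  λ_3 = 2.5505;  v_1 ≈ (0.3029, 0.6739, 0.6739)


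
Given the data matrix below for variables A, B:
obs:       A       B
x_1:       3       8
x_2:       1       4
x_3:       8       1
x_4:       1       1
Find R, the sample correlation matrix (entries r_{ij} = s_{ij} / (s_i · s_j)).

Step 1 — column means:
  mean(A) = (3 + 1 + 8 + 1) / 4 = 13/4 = 3.25
  mean(B) = (8 + 4 + 1 + 1) / 4 = 14/4 = 3.5

Step 2 — sample variances and covariances s[i,j] = (1/(n-1)) · Σ_k (x_{k,i} - mean_i) · (x_{k,j} - mean_j), with n-1 = 3:
  s[A,A] = ((-0.25)·(-0.25) + (-2.25)·(-2.25) + (4.75)·(4.75) + (-2.25)·(-2.25)) / 3 = 32.75/3 = 10.9167
  s[A,B] = ((-0.25)·(4.5) + (-2.25)·(0.5) + (4.75)·(-2.5) + (-2.25)·(-2.5)) / 3 = -8.5/3 = -2.8333
  s[B,B] = ((4.5)·(4.5) + (0.5)·(0.5) + (-2.5)·(-2.5) + (-2.5)·(-2.5)) / 3 = 33/3 = 11
  Sample standard deviations s_i = √(s[i,i]):
  s(A) = √(10.9167) = 3.304
  s(B) = √(11) = 3.3166

Step 3 — r_{ij} = s_{ij} / (s_i · s_j):
  r[A,A] = 1 (diagonal).
  r[A,B] = -2.8333 / (3.304 · 3.3166) = -2.8333 / 10.9583 = -0.2586
  r[B,B] = 1 (diagonal).

R is symmetric with unit diagonal. Assembling:

R = [[1, -0.2586],
 [-0.2586, 1]]


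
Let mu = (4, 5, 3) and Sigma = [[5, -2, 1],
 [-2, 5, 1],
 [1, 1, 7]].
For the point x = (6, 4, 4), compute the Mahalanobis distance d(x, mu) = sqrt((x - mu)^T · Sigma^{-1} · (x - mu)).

Step 1 — centre the observation: (x - mu) = (2, -1, 1).

Step 2 — invert Sigma (cofactor / det for 3×3, or solve directly):
  Sigma^{-1} = [[0.2556, 0.1128, -0.0526],
 [0.1128, 0.2556, -0.0526],
 [-0.0526, -0.0526, 0.1579]].

Step 3 — form the quadratic (x - mu)^T · Sigma^{-1} · (x - mu):
  Sigma^{-1} · (x - mu) = (0.3459, -0.0827, 0.1053).
  (x - mu)^T · [Sigma^{-1} · (x - mu)] = (2)·(0.3459) + (-1)·(-0.0827) + (1)·(0.1053) = 0.8797.

Step 4 — take square root: d = √(0.8797) ≈ 0.9379.

d(x, mu) = √(0.8797) ≈ 0.9379


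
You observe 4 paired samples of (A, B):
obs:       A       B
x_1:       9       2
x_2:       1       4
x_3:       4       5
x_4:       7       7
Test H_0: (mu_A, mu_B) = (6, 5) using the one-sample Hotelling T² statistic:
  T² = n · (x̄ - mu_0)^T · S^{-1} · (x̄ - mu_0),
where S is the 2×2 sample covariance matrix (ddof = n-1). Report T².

Step 1 — sample mean vector:
  mean(A) = (9 + 1 + 4 + 7) / 4 = 21/4 = 5.25
  mean(B) = (2 + 4 + 5 + 7) / 4 = 18/4 = 4.5
  x̄ = (5.25, 4.5),  deviation x̄ - mu_0 = (5.25, 4.5) - (6, 5) = (-0.75, -0.5).

Step 2 — sample covariance matrix, S[i,j] = (1/(n-1)) · Σ_k (x_{k,i} - mean_i) · (x_{k,j} - mean_j), divisor n-1 = 3:
  S[A,A] = ((3.75)·(3.75) + (-4.25)·(-4.25) + (-1.25)·(-1.25) + (1.75)·(1.75)) / 3 = 36.75/3 = 12.25
  S[A,B] = ((3.75)·(-2.5) + (-4.25)·(-0.5) + (-1.25)·(0.5) + (1.75)·(2.5)) / 3 = -3.5/3 = -1.1667
  S[B,B] = ((-2.5)·(-2.5) + (-0.5)·(-0.5) + (0.5)·(0.5) + (2.5)·(2.5)) / 3 = 13/3 = 4.3333
  S = [[12.25, -1.1667],
 [-1.1667, 4.3333]].

Step 3 — invert S. det(S) = 12.25·4.3333 - (-1.1667)² = 51.7222.
  S^{-1} = (1/det) · [[d, -b], [-b, a]] = [[0.0838, 0.0226],
 [0.0226, 0.2368]].

Step 4 — quadratic form (x̄ - mu_0)^T · S^{-1} · (x̄ - mu_0):
  S^{-1} · (x̄ - mu_0) = (-0.0741, -0.1353),
  (x̄ - mu_0)^T · [...] = (-0.75)·(-0.0741) + (-0.5)·(-0.1353) = 0.1233.

Step 5 — scale by n: T² = 4 · 0.1233 = 0.493.

T² ≈ 0.493


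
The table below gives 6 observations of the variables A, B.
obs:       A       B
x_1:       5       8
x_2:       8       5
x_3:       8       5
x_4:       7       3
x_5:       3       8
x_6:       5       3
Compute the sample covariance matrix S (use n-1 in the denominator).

Step 1 — column means:
  mean(A) = (5 + 8 + 8 + 7 + 3 + 5) / 6 = 36/6 = 6
  mean(B) = (8 + 5 + 5 + 3 + 8 + 3) / 6 = 32/6 = 5.3333

Step 2 — sample covariance S[i,j] = (1/(n-1)) · Σ_k (x_{k,i} - mean_i) · (x_{k,j} - mean_j), with n-1 = 5.
  S[A,A] = ((-1)·(-1) + (2)·(2) + (2)·(2) + (1)·(1) + (-3)·(-3) + (-1)·(-1)) / 5 = 20/5 = 4
  S[A,B] = ((-1)·(2.6667) + (2)·(-0.3333) + (2)·(-0.3333) + (1)·(-2.3333) + (-3)·(2.6667) + (-1)·(-2.3333)) / 5 = -12/5 = -2.4
  S[B,B] = ((2.6667)·(2.6667) + (-0.3333)·(-0.3333) + (-0.3333)·(-0.3333) + (-2.3333)·(-2.3333) + (2.6667)·(2.6667) + (-2.3333)·(-2.3333)) / 5 = 25.3333/5 = 5.0667

S is symmetric (S[j,i] = S[i,j]). Assembling:

S = [[4, -2.4],
 [-2.4, 5.0667]]


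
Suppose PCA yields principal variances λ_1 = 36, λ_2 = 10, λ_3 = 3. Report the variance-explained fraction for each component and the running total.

Step 1 — total variance = trace(Sigma) = Σ λ_i = 36 + 10 + 3 = 49.

Step 2 — fraction explained by component i = λ_i / Σ λ:
  PC1: 36/49 = 0.7347
  PC2: 10/49 = 0.2041
  PC3: 3/49 = 0.0612

Step 3 — cumulative fraction after k components = (λ_1 + ... + λ_k) / Σ λ:
  k = 1: 36/49 = 0.7347
  k = 2: (36 + 10)/49 = 46/49 = 0.9388
  k = 3: (36 + 10 + 3)/49 = 49/49 = 1

Summary (fraction, with percent):

explained: PC1 0.7347 (73.47%), PC2 0.2041 (20.41%), PC3 0.0612 (6.12%);  cumulative: 0.7347, 0.9388, 1


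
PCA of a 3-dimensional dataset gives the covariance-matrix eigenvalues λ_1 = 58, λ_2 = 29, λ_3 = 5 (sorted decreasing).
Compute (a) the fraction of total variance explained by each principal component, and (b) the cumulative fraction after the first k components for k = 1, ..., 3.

Step 1 — total variance = trace(Sigma) = Σ λ_i = 58 + 29 + 5 = 92.

Step 2 — fraction explained by component i = λ_i / Σ λ:
  PC1: 58/92 = 0.6304
  PC2: 29/92 = 0.3152
  PC3: 5/92 = 0.0543

Step 3 — cumulative fraction after k components = (λ_1 + ... + λ_k) / Σ λ:
  k = 1: 58/92 = 0.6304
  k = 2: (58 + 29)/92 = 87/92 = 0.9457
  k = 3: (58 + 29 + 5)/92 = 92/92 = 1

Summary (fraction, with percent):

explained: PC1 0.6304 (63.04%), PC2 0.3152 (31.52%), PC3 0.0543 (5.43%);  cumulative: 0.6304, 0.9457, 1


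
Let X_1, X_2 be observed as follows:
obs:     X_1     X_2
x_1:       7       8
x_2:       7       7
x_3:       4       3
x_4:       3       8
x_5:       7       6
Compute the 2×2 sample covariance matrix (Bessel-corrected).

Step 1 — column means:
  mean(X_1) = (7 + 7 + 4 + 3 + 7) / 5 = 28/5 = 5.6
  mean(X_2) = (8 + 7 + 3 + 8 + 6) / 5 = 32/5 = 6.4

Step 2 — sample covariance S[i,j] = (1/(n-1)) · Σ_k (x_{k,i} - mean_i) · (x_{k,j} - mean_j), with n-1 = 4.
  S[X_1,X_1] = ((1.4)·(1.4) + (1.4)·(1.4) + (-1.6)·(-1.6) + (-2.6)·(-2.6) + (1.4)·(1.4)) / 4 = 15.2/4 = 3.8
  S[X_1,X_2] = ((1.4)·(1.6) + (1.4)·(0.6) + (-1.6)·(-3.4) + (-2.6)·(1.6) + (1.4)·(-0.4)) / 4 = 3.8/4 = 0.95
  S[X_2,X_2] = ((1.6)·(1.6) + (0.6)·(0.6) + (-3.4)·(-3.4) + (1.6)·(1.6) + (-0.4)·(-0.4)) / 4 = 17.2/4 = 4.3

S is symmetric (S[j,i] = S[i,j]). Assembling:

S = [[3.8, 0.95],
 [0.95, 4.3]]


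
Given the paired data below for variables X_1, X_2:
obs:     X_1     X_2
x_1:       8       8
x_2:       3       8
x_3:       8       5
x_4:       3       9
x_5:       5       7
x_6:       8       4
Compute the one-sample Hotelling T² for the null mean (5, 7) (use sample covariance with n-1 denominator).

Step 1 — sample mean vector:
  mean(X_1) = (8 + 3 + 8 + 3 + 5 + 8) / 6 = 35/6 = 5.8333
  mean(X_2) = (8 + 8 + 5 + 9 + 7 + 4) / 6 = 41/6 = 6.8333
  x̄ = (5.8333, 6.8333),  deviation x̄ - mu_0 = (5.8333, 6.8333) - (5, 7) = (0.8333, -0.1667).

Step 2 — sample covariance matrix, S[i,j] = (1/(n-1)) · Σ_k (x_{k,i} - mean_i) · (x_{k,j} - mean_j), divisor n-1 = 5:
  S[X_1,X_1] = ((2.1667)·(2.1667) + (-2.8333)·(-2.8333) + (2.1667)·(2.1667) + (-2.8333)·(-2.8333) + (-0.8333)·(-0.8333) + (2.1667)·(2.1667)) / 5 = 30.8333/5 = 6.1667
  S[X_1,X_2] = ((2.1667)·(1.1667) + (-2.8333)·(1.1667) + (2.1667)·(-1.8333) + (-2.8333)·(2.1667) + (-0.8333)·(0.1667) + (2.1667)·(-2.8333)) / 5 = -17.1667/5 = -3.4333
  S[X_2,X_2] = ((1.1667)·(1.1667) + (1.1667)·(1.1667) + (-1.8333)·(-1.8333) + (2.1667)·(2.1667) + (0.1667)·(0.1667) + (-2.8333)·(-2.8333)) / 5 = 18.8333/5 = 3.7667
  S = [[6.1667, -3.4333],
 [-3.4333, 3.7667]].

Step 3 — invert S. det(S) = 6.1667·3.7667 - (-3.4333)² = 11.44.
  S^{-1} = (1/det) · [[d, -b], [-b, a]] = [[0.3293, 0.3001],
 [0.3001, 0.539]].

Step 4 — quadratic form (x̄ - mu_0)^T · S^{-1} · (x̄ - mu_0):
  S^{-1} · (x̄ - mu_0) = (0.2244, 0.1603),
  (x̄ - mu_0)^T · [...] = (0.8333)·(0.2244) + (-0.1667)·(0.1603) = 0.1603.

Step 5 — scale by n: T² = 6 · 0.1603 = 0.9615.

T² ≈ 0.9615


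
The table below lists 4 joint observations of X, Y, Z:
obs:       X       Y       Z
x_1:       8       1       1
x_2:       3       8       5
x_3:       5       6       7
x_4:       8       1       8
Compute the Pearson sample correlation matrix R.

Step 1 — column means:
  mean(X) = (8 + 3 + 5 + 8) / 4 = 24/4 = 6
  mean(Y) = (1 + 8 + 6 + 1) / 4 = 16/4 = 4
  mean(Z) = (1 + 5 + 7 + 8) / 4 = 21/4 = 5.25

Step 2 — sample variances and covariances s[i,j] = (1/(n-1)) · Σ_k (x_{k,i} - mean_i) · (x_{k,j} - mean_j), with n-1 = 3:
  s[X,X] = ((2)·(2) + (-3)·(-3) + (-1)·(-1) + (2)·(2)) / 3 = 18/3 = 6
  s[X,Y] = ((2)·(-3) + (-3)·(4) + (-1)·(2) + (2)·(-3)) / 3 = -26/3 = -8.6667
  s[X,Z] = ((2)·(-4.25) + (-3)·(-0.25) + (-1)·(1.75) + (2)·(2.75)) / 3 = -4/3 = -1.3333
  s[Y,Y] = ((-3)·(-3) + (4)·(4) + (2)·(2) + (-3)·(-3)) / 3 = 38/3 = 12.6667
  s[Y,Z] = ((-3)·(-4.25) + (4)·(-0.25) + (2)·(1.75) + (-3)·(2.75)) / 3 = 7/3 = 2.3333
  s[Z,Z] = ((-4.25)·(-4.25) + (-0.25)·(-0.25) + (1.75)·(1.75) + (2.75)·(2.75)) / 3 = 28.75/3 = 9.5833
  Sample standard deviations s_i = √(s[i,i]):
  s(X) = √(6) = 2.4495
  s(Y) = √(12.6667) = 3.559
  s(Z) = √(9.5833) = 3.0957

Step 3 — r_{ij} = s_{ij} / (s_i · s_j):
  r[X,X] = 1 (diagonal).
  r[X,Y] = -8.6667 / (2.4495 · 3.559) = -8.6667 / 8.7178 = -0.9941
  r[X,Z] = -1.3333 / (2.4495 · 3.0957) = -1.3333 / 7.5829 = -0.1758
  r[Y,Y] = 1 (diagonal).
  r[Y,Z] = 2.3333 / (3.559 · 3.0957) = 2.3333 / 11.0177 = 0.2118
  r[Z,Z] = 1 (diagonal).

R is symmetric with unit diagonal. Assembling:

R = [[1, -0.9941, -0.1758],
 [-0.9941, 1, 0.2118],
 [-0.1758, 0.2118, 1]]


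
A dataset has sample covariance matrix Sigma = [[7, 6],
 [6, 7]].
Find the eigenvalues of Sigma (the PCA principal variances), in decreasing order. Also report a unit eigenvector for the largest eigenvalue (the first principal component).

Step 1 — characteristic polynomial of 2×2 Sigma:
  det(Sigma - λI) = λ² - trace · λ + det = 0.
  trace = 7 + 7 = 14, det = 7·7 - (6)² = 13.
Step 2 — discriminant:
  Δ = trace² - 4·det = 196 - 52 = 144.
Step 3 — eigenvalues:
  λ = (trace ± √Δ)/2 = (14 ± 12)/2,
  λ_1 = 13,  λ_2 = 1.

Step 4 — unit eigenvector for λ_1: solve (Sigma - λ_1 I)v = 0. First row:
  (7 - 13)·v_x + (6)·v_y = 0, i.e. (-6)·v_x + (6)·v_y = 0,
  so v ∝ (b, λ_1 - a) = (6, 6) = u.
  ||u|| = √((6)² + (6)²) = √(72) ≈ 8.4853,
  v_1 = u/||u|| ≈ (0.7071, 0.7071) (||v_1|| = 1).

λ_1 = 13,  λ_2 = 1;  v_1 ≈ (0.7071, 0.7071)


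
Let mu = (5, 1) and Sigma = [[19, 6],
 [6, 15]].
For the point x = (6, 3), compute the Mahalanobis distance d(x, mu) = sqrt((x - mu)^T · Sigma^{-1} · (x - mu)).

Step 1 — centre the observation: (x - mu) = (1, 2).

Step 2 — invert Sigma. det(Sigma) = 19·15 - (6)² = 249.
  Sigma^{-1} = (1/det) · [[d, -b], [-b, a]] = [[0.0602, -0.0241],
 [-0.0241, 0.0763]].

Step 3 — form the quadratic (x - mu)^T · Sigma^{-1} · (x - mu):
  Sigma^{-1} · (x - mu) = (0.012, 0.1285).
  (x - mu)^T · [Sigma^{-1} · (x - mu)] = (1)·(0.012) + (2)·(0.1285) = 0.2691.

Step 4 — take square root: d = √(0.2691) ≈ 0.5187.

d(x, mu) = √(0.2691) ≈ 0.5187


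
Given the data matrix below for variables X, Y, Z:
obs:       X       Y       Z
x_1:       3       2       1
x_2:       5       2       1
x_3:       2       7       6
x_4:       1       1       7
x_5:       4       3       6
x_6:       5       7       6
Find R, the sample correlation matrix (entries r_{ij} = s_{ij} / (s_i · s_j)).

Step 1 — column means:
  mean(X) = (3 + 5 + 2 + 1 + 4 + 5) / 6 = 20/6 = 3.3333
  mean(Y) = (2 + 2 + 7 + 1 + 3 + 7) / 6 = 22/6 = 3.6667
  mean(Z) = (1 + 1 + 6 + 7 + 6 + 6) / 6 = 27/6 = 4.5

Step 2 — sample variances and covariances s[i,j] = (1/(n-1)) · Σ_k (x_{k,i} - mean_i) · (x_{k,j} - mean_j), with n-1 = 5:
  s[X,X] = ((-0.3333)·(-0.3333) + (1.6667)·(1.6667) + (-1.3333)·(-1.3333) + (-2.3333)·(-2.3333) + (0.6667)·(0.6667) + (1.6667)·(1.6667)) / 5 = 13.3333/5 = 2.6667
  s[X,Y] = ((-0.3333)·(-1.6667) + (1.6667)·(-1.6667) + (-1.3333)·(3.3333) + (-2.3333)·(-2.6667) + (0.6667)·(-0.6667) + (1.6667)·(3.3333)) / 5 = 4.6667/5 = 0.9333
  s[X,Z] = ((-0.3333)·(-3.5) + (1.6667)·(-3.5) + (-1.3333)·(1.5) + (-2.3333)·(2.5) + (0.6667)·(1.5) + (1.6667)·(1.5)) / 5 = -9/5 = -1.8
  s[Y,Y] = ((-1.6667)·(-1.6667) + (-1.6667)·(-1.6667) + (3.3333)·(3.3333) + (-2.6667)·(-2.6667) + (-0.6667)·(-0.6667) + (3.3333)·(3.3333)) / 5 = 35.3333/5 = 7.0667
  s[Y,Z] = ((-1.6667)·(-3.5) + (-1.6667)·(-3.5) + (3.3333)·(1.5) + (-2.6667)·(2.5) + (-0.6667)·(1.5) + (3.3333)·(1.5)) / 5 = 14/5 = 2.8
  s[Z,Z] = ((-3.5)·(-3.5) + (-3.5)·(-3.5) + (1.5)·(1.5) + (2.5)·(2.5) + (1.5)·(1.5) + (1.5)·(1.5)) / 5 = 37.5/5 = 7.5
  Sample standard deviations s_i = √(s[i,i]):
  s(X) = √(2.6667) = 1.633
  s(Y) = √(7.0667) = 2.6583
  s(Z) = √(7.5) = 2.7386

Step 3 — r_{ij} = s_{ij} / (s_i · s_j):
  r[X,X] = 1 (diagonal).
  r[X,Y] = 0.9333 / (1.633 · 2.6583) = 0.9333 / 4.341 = 0.215
  r[X,Z] = -1.8 / (1.633 · 2.7386) = -1.8 / 4.4721 = -0.4025
  r[Y,Y] = 1 (diagonal).
  r[Y,Z] = 2.8 / (2.6583 · 2.7386) = 2.8 / 7.2801 = 0.3846
  r[Z,Z] = 1 (diagonal).

R is symmetric with unit diagonal. Assembling:

R = [[1, 0.215, -0.4025],
 [0.215, 1, 0.3846],
 [-0.4025, 0.3846, 1]]


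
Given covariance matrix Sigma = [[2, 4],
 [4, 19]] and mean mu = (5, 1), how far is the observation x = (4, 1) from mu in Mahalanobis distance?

Step 1 — centre the observation: (x - mu) = (-1, 0).

Step 2 — invert Sigma. det(Sigma) = 2·19 - (4)² = 22.
  Sigma^{-1} = (1/det) · [[d, -b], [-b, a]] = [[0.8636, -0.1818],
 [-0.1818, 0.0909]].

Step 3 — form the quadratic (x - mu)^T · Sigma^{-1} · (x - mu):
  Sigma^{-1} · (x - mu) = (-0.8636, 0.1818).
  (x - mu)^T · [Sigma^{-1} · (x - mu)] = (-1)·(-0.8636) + (0)·(0.1818) = 0.8636.

Step 4 — take square root: d = √(0.8636) ≈ 0.9293.

d(x, mu) = √(0.8636) ≈ 0.9293


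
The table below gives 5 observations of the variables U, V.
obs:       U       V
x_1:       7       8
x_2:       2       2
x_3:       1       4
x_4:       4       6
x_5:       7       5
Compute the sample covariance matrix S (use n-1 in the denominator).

Step 1 — column means:
  mean(U) = (7 + 2 + 1 + 4 + 7) / 5 = 21/5 = 4.2
  mean(V) = (8 + 2 + 4 + 6 + 5) / 5 = 25/5 = 5

Step 2 — sample covariance S[i,j] = (1/(n-1)) · Σ_k (x_{k,i} - mean_i) · (x_{k,j} - mean_j), with n-1 = 4.
  S[U,U] = ((2.8)·(2.8) + (-2.2)·(-2.2) + (-3.2)·(-3.2) + (-0.2)·(-0.2) + (2.8)·(2.8)) / 4 = 30.8/4 = 7.7
  S[U,V] = ((2.8)·(3) + (-2.2)·(-3) + (-3.2)·(-1) + (-0.2)·(1) + (2.8)·(0)) / 4 = 18/4 = 4.5
  S[V,V] = ((3)·(3) + (-3)·(-3) + (-1)·(-1) + (1)·(1) + (0)·(0)) / 4 = 20/4 = 5

S is symmetric (S[j,i] = S[i,j]). Assembling:

S = [[7.7, 4.5],
 [4.5, 5]]
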